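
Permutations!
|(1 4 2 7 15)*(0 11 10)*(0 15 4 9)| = |(0 11 10 15 1 9)(2 7 4)| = 6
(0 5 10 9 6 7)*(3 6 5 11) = (0 11 3 6 7)(5 10 9) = [11, 1, 2, 6, 4, 10, 7, 0, 8, 5, 9, 3]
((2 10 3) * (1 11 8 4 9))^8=((1 11 8 4 9)(2 10 3))^8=(1 4 11 9 8)(2 3 10)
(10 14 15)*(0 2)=(0 2)(10 14 15)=[2, 1, 0, 3, 4, 5, 6, 7, 8, 9, 14, 11, 12, 13, 15, 10]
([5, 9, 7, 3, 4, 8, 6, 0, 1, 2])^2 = (0 8 9 7 5 1 2)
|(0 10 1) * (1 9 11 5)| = |(0 10 9 11 5 1)| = 6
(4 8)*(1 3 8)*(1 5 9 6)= (1 3 8 4 5 9 6)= [0, 3, 2, 8, 5, 9, 1, 7, 4, 6]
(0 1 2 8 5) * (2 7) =(0 1 7 2 8 5) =[1, 7, 8, 3, 4, 0, 6, 2, 5]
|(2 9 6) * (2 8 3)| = 5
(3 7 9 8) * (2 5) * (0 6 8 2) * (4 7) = (0 6 8 3 4 7 9 2 5) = [6, 1, 5, 4, 7, 0, 8, 9, 3, 2]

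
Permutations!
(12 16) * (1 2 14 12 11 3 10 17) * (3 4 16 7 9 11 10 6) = (1 2 14 12 7 9 11 4 16 10 17)(3 6) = [0, 2, 14, 6, 16, 5, 3, 9, 8, 11, 17, 4, 7, 13, 12, 15, 10, 1]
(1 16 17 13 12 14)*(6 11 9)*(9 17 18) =(1 16 18 9 6 11 17 13 12 14) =[0, 16, 2, 3, 4, 5, 11, 7, 8, 6, 10, 17, 14, 12, 1, 15, 18, 13, 9]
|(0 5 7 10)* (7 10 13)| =6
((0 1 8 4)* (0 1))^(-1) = ((1 8 4))^(-1) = (1 4 8)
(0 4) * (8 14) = [4, 1, 2, 3, 0, 5, 6, 7, 14, 9, 10, 11, 12, 13, 8] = (0 4)(8 14)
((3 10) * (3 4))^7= ((3 10 4))^7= (3 10 4)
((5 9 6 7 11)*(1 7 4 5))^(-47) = ((1 7 11)(4 5 9 6))^(-47) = (1 7 11)(4 5 9 6)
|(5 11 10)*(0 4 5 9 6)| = 7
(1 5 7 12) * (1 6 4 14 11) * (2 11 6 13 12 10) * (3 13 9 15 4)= (1 5 7 10 2 11)(3 13 12 9 15 4 14 6)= [0, 5, 11, 13, 14, 7, 3, 10, 8, 15, 2, 1, 9, 12, 6, 4]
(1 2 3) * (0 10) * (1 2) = (0 10)(2 3) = [10, 1, 3, 2, 4, 5, 6, 7, 8, 9, 0]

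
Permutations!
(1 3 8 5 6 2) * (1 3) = (2 3 8 5 6) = [0, 1, 3, 8, 4, 6, 2, 7, 5]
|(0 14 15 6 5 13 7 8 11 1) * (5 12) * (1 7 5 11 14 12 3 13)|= 12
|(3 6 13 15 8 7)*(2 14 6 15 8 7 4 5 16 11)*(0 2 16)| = 24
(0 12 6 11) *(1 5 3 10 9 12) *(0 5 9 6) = [1, 9, 2, 10, 4, 3, 11, 7, 8, 12, 6, 5, 0] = (0 1 9 12)(3 10 6 11 5)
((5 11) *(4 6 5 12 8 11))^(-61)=((4 6 5)(8 11 12))^(-61)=(4 5 6)(8 12 11)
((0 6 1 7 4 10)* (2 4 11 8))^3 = (0 7 2)(1 8 10)(4 6 11)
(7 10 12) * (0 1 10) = (0 1 10 12 7) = [1, 10, 2, 3, 4, 5, 6, 0, 8, 9, 12, 11, 7]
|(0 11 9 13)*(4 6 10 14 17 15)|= |(0 11 9 13)(4 6 10 14 17 15)|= 12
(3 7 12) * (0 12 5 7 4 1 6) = (0 12 3 4 1 6)(5 7) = [12, 6, 2, 4, 1, 7, 0, 5, 8, 9, 10, 11, 3]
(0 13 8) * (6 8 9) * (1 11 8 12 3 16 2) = [13, 11, 1, 16, 4, 5, 12, 7, 0, 6, 10, 8, 3, 9, 14, 15, 2] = (0 13 9 6 12 3 16 2 1 11 8)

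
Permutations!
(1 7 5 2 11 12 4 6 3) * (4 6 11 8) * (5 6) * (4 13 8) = [0, 7, 4, 1, 11, 2, 3, 6, 13, 9, 10, 12, 5, 8] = (1 7 6 3)(2 4 11 12 5)(8 13)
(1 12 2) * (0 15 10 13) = [15, 12, 1, 3, 4, 5, 6, 7, 8, 9, 13, 11, 2, 0, 14, 10] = (0 15 10 13)(1 12 2)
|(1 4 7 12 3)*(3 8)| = 6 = |(1 4 7 12 8 3)|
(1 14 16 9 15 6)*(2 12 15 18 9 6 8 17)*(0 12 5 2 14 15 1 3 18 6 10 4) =(0 12 1 15 8 17 14 16 10 4)(2 5)(3 18 9 6) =[12, 15, 5, 18, 0, 2, 3, 7, 17, 6, 4, 11, 1, 13, 16, 8, 10, 14, 9]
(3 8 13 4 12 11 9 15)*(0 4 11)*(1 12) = (0 4 1 12)(3 8 13 11 9 15) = [4, 12, 2, 8, 1, 5, 6, 7, 13, 15, 10, 9, 0, 11, 14, 3]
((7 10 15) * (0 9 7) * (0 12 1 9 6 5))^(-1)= ((0 6 5)(1 9 7 10 15 12))^(-1)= (0 5 6)(1 12 15 10 7 9)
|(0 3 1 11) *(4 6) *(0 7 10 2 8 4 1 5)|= 24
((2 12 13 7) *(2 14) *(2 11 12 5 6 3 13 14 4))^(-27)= (14)(2 5 6 3 13 7 4)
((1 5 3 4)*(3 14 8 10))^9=(1 14 10 4 5 8 3)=((1 5 14 8 10 3 4))^9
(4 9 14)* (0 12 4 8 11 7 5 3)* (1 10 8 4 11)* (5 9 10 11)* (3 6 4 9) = (0 12 5 6 4 10 8 1 11 7 3)(9 14) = [12, 11, 2, 0, 10, 6, 4, 3, 1, 14, 8, 7, 5, 13, 9]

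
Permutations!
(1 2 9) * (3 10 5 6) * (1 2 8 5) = (1 8 5 6 3 10)(2 9) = [0, 8, 9, 10, 4, 6, 3, 7, 5, 2, 1]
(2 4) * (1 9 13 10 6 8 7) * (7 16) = (1 9 13 10 6 8 16 7)(2 4) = [0, 9, 4, 3, 2, 5, 8, 1, 16, 13, 6, 11, 12, 10, 14, 15, 7]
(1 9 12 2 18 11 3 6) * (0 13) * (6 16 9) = (0 13)(1 6)(2 18 11 3 16 9 12) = [13, 6, 18, 16, 4, 5, 1, 7, 8, 12, 10, 3, 2, 0, 14, 15, 9, 17, 11]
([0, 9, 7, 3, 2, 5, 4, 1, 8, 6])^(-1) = (1 7 2 4 6 9)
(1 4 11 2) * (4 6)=(1 6 4 11 2)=[0, 6, 1, 3, 11, 5, 4, 7, 8, 9, 10, 2]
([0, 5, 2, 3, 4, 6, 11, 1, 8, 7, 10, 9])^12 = (11)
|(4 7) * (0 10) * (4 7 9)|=|(0 10)(4 9)|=2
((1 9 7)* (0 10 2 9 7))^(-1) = (0 9 2 10)(1 7)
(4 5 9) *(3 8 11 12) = [0, 1, 2, 8, 5, 9, 6, 7, 11, 4, 10, 12, 3] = (3 8 11 12)(4 5 9)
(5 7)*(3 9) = (3 9)(5 7) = [0, 1, 2, 9, 4, 7, 6, 5, 8, 3]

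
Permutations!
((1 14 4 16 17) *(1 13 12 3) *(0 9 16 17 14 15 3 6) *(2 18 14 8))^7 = ((0 9 16 8 2 18 14 4 17 13 12 6)(1 15 3))^7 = (0 4 16 13 2 6 14 9 17 8 12 18)(1 15 3)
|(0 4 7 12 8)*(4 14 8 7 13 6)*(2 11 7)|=12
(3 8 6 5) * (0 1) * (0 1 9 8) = (0 9 8 6 5 3) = [9, 1, 2, 0, 4, 3, 5, 7, 6, 8]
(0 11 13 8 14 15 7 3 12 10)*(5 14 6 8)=(0 11 13 5 14 15 7 3 12 10)(6 8)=[11, 1, 2, 12, 4, 14, 8, 3, 6, 9, 0, 13, 10, 5, 15, 7]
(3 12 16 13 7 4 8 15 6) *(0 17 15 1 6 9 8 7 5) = (0 17 15 9 8 1 6 3 12 16 13 5)(4 7) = [17, 6, 2, 12, 7, 0, 3, 4, 1, 8, 10, 11, 16, 5, 14, 9, 13, 15]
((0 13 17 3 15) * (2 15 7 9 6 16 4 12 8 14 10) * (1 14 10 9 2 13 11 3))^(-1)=(0 15 2 7 3 11)(1 17 13 10 8 12 4 16 6 9 14)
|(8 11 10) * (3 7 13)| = 3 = |(3 7 13)(8 11 10)|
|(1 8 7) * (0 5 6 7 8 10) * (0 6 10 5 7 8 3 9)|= 9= |(0 7 1 5 10 6 8 3 9)|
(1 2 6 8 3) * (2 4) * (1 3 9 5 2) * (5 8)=(1 4)(2 6 5)(8 9)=[0, 4, 6, 3, 1, 2, 5, 7, 9, 8]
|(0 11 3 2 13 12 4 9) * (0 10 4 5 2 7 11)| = 12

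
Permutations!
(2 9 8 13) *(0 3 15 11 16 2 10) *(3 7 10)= (0 7 10)(2 9 8 13 3 15 11 16)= [7, 1, 9, 15, 4, 5, 6, 10, 13, 8, 0, 16, 12, 3, 14, 11, 2]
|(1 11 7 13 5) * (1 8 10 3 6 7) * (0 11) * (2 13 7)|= |(0 11 1)(2 13 5 8 10 3 6)|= 21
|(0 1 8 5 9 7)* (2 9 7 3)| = |(0 1 8 5 7)(2 9 3)| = 15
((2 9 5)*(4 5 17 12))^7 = (2 9 17 12 4 5)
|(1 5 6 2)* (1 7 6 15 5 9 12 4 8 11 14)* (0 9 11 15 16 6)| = |(0 9 12 4 8 15 5 16 6 2 7)(1 11 14)| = 33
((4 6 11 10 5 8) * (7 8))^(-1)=(4 8 7 5 10 11 6)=((4 6 11 10 5 7 8))^(-1)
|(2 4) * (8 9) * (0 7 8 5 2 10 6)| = 9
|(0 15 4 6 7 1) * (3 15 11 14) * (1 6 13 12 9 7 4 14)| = |(0 11 1)(3 15 14)(4 13 12 9 7 6)| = 6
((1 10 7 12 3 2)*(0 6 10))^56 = (12)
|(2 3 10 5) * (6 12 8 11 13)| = |(2 3 10 5)(6 12 8 11 13)| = 20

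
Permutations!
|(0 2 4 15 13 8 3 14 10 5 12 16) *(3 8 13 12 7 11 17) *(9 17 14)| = |(0 2 4 15 12 16)(3 9 17)(5 7 11 14 10)| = 30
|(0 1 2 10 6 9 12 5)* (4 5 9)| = 14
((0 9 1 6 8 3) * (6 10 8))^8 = (0 1 8)(3 9 10)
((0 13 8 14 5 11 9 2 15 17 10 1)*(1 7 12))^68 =((0 13 8 14 5 11 9 2 15 17 10 7 12 1))^68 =(0 12 10 15 9 5 8)(1 7 17 2 11 14 13)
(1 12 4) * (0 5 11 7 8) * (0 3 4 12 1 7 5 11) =[11, 1, 2, 4, 7, 0, 6, 8, 3, 9, 10, 5, 12] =(12)(0 11 5)(3 4 7 8)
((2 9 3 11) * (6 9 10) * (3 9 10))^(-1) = ((2 3 11)(6 10))^(-1) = (2 11 3)(6 10)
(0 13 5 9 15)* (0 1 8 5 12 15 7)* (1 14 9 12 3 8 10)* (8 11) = (0 13 3 11 8 5 12 15 14 9 7)(1 10) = [13, 10, 2, 11, 4, 12, 6, 0, 5, 7, 1, 8, 15, 3, 9, 14]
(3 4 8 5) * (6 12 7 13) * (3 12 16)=[0, 1, 2, 4, 8, 12, 16, 13, 5, 9, 10, 11, 7, 6, 14, 15, 3]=(3 4 8 5 12 7 13 6 16)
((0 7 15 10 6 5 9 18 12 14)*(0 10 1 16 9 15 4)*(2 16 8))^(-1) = ((0 7 4)(1 8 2 16 9 18 12 14 10 6 5 15))^(-1) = (0 4 7)(1 15 5 6 10 14 12 18 9 16 2 8)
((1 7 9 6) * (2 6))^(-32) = (1 2 7 6 9)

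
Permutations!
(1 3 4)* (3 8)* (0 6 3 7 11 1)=(0 6 3 4)(1 8 7 11)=[6, 8, 2, 4, 0, 5, 3, 11, 7, 9, 10, 1]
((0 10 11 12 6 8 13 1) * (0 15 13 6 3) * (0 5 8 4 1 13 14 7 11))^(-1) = ((0 10)(1 15 14 7 11 12 3 5 8 6 4))^(-1) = (0 10)(1 4 6 8 5 3 12 11 7 14 15)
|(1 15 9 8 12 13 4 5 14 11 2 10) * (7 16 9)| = 14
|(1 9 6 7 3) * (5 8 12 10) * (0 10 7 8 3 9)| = 5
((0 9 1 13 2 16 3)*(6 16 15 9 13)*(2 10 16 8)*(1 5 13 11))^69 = (0 8 5 3 6 9 16 1 15 10 11 2 13)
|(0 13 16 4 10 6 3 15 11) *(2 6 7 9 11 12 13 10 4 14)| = |(0 10 7 9 11)(2 6 3 15 12 13 16 14)| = 40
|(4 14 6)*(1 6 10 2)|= 6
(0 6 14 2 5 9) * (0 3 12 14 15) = (0 6 15)(2 5 9 3 12 14) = [6, 1, 5, 12, 4, 9, 15, 7, 8, 3, 10, 11, 14, 13, 2, 0]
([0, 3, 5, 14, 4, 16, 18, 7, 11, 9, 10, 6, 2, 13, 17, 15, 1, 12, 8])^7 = (1 16 5 2 12 17 14 3)(6 11 8 18)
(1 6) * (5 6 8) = (1 8 5 6) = [0, 8, 2, 3, 4, 6, 1, 7, 5]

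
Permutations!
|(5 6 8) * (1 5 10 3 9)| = |(1 5 6 8 10 3 9)| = 7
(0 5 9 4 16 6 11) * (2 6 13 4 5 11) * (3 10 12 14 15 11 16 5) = (0 16 13 4 5 9 3 10 12 14 15 11)(2 6) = [16, 1, 6, 10, 5, 9, 2, 7, 8, 3, 12, 0, 14, 4, 15, 11, 13]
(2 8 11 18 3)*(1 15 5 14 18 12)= [0, 15, 8, 2, 4, 14, 6, 7, 11, 9, 10, 12, 1, 13, 18, 5, 16, 17, 3]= (1 15 5 14 18 3 2 8 11 12)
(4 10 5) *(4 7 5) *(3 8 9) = (3 8 9)(4 10)(5 7) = [0, 1, 2, 8, 10, 7, 6, 5, 9, 3, 4]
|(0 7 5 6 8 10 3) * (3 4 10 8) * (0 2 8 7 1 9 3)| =18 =|(0 1 9 3 2 8 7 5 6)(4 10)|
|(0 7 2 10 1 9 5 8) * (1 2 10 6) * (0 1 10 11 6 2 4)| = 12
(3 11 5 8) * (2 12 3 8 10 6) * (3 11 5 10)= (2 12 11 10 6)(3 5)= [0, 1, 12, 5, 4, 3, 2, 7, 8, 9, 6, 10, 11]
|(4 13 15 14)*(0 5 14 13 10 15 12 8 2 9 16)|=|(0 5 14 4 10 15 13 12 8 2 9 16)|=12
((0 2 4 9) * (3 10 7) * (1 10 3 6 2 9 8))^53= ((0 9)(1 10 7 6 2 4 8))^53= (0 9)(1 2 10 4 7 8 6)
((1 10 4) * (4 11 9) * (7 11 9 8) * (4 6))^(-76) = ((1 10 9 6 4)(7 11 8))^(-76) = (1 4 6 9 10)(7 8 11)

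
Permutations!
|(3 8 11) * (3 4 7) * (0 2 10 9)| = 20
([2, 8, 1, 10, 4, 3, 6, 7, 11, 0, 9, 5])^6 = [3, 9, 10, 8, 4, 1, 6, 7, 0, 5, 11, 2]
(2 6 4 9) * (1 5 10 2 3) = (1 5 10 2 6 4 9 3) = [0, 5, 6, 1, 9, 10, 4, 7, 8, 3, 2]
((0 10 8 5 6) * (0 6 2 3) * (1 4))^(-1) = ((0 10 8 5 2 3)(1 4))^(-1) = (0 3 2 5 8 10)(1 4)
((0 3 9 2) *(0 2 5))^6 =(0 9)(3 5)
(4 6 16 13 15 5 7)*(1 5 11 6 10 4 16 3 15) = (1 5 7 16 13)(3 15 11 6)(4 10) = [0, 5, 2, 15, 10, 7, 3, 16, 8, 9, 4, 6, 12, 1, 14, 11, 13]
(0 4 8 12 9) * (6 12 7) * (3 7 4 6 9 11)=(0 6 12 11 3 7 9)(4 8)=[6, 1, 2, 7, 8, 5, 12, 9, 4, 0, 10, 3, 11]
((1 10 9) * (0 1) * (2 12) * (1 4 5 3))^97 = (0 9 10 1 3 5 4)(2 12)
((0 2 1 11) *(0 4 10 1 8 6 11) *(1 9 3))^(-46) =((0 2 8 6 11 4 10 9 3 1))^(-46) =(0 11 3 8 10)(1 6 9 2 4)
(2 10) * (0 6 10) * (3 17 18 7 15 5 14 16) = (0 6 10 2)(3 17 18 7 15 5 14 16) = [6, 1, 0, 17, 4, 14, 10, 15, 8, 9, 2, 11, 12, 13, 16, 5, 3, 18, 7]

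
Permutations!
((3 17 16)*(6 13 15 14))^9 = (17)(6 13 15 14)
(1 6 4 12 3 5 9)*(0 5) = (0 5 9 1 6 4 12 3) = [5, 6, 2, 0, 12, 9, 4, 7, 8, 1, 10, 11, 3]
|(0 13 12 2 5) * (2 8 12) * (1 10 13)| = 6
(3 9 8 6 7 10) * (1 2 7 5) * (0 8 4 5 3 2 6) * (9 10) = (0 8)(1 6 3 10 2 7 9 4 5) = [8, 6, 7, 10, 5, 1, 3, 9, 0, 4, 2]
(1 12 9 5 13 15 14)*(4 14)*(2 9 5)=(1 12 5 13 15 4 14)(2 9)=[0, 12, 9, 3, 14, 13, 6, 7, 8, 2, 10, 11, 5, 15, 1, 4]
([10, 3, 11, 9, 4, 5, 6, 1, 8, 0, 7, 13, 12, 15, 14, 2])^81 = [1, 0, 11, 10, 4, 5, 6, 9, 8, 7, 3, 13, 12, 15, 14, 2]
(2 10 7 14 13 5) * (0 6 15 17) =[6, 1, 10, 3, 4, 2, 15, 14, 8, 9, 7, 11, 12, 5, 13, 17, 16, 0] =(0 6 15 17)(2 10 7 14 13 5)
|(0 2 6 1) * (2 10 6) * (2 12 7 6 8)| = |(0 10 8 2 12 7 6 1)| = 8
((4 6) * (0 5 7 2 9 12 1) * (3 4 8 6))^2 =((0 5 7 2 9 12 1)(3 4)(6 8))^2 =(0 7 9 1 5 2 12)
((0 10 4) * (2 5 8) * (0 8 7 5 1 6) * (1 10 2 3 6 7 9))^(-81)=(0 4 6 10 3 2 8)(1 9 5 7)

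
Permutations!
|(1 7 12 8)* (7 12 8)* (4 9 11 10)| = 4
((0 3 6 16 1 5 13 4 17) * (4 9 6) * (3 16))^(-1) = (0 17 4 3 6 9 13 5 1 16)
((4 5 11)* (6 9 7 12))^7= ((4 5 11)(6 9 7 12))^7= (4 5 11)(6 12 7 9)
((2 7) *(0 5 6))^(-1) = (0 6 5)(2 7)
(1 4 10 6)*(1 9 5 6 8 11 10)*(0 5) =(0 5 6 9)(1 4)(8 11 10) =[5, 4, 2, 3, 1, 6, 9, 7, 11, 0, 8, 10]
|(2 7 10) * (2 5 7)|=|(5 7 10)|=3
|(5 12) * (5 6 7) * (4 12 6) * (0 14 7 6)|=4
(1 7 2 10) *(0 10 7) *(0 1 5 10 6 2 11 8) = [6, 1, 7, 3, 4, 10, 2, 11, 0, 9, 5, 8] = (0 6 2 7 11 8)(5 10)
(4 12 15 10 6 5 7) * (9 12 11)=(4 11 9 12 15 10 6 5 7)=[0, 1, 2, 3, 11, 7, 5, 4, 8, 12, 6, 9, 15, 13, 14, 10]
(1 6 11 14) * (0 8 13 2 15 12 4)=(0 8 13 2 15 12 4)(1 6 11 14)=[8, 6, 15, 3, 0, 5, 11, 7, 13, 9, 10, 14, 4, 2, 1, 12]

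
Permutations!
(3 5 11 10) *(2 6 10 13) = [0, 1, 6, 5, 4, 11, 10, 7, 8, 9, 3, 13, 12, 2] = (2 6 10 3 5 11 13)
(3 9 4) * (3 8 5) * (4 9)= (9)(3 4 8 5)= [0, 1, 2, 4, 8, 3, 6, 7, 5, 9]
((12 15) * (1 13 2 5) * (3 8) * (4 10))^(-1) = ((1 13 2 5)(3 8)(4 10)(12 15))^(-1) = (1 5 2 13)(3 8)(4 10)(12 15)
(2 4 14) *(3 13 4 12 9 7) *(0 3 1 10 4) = (0 3 13)(1 10 4 14 2 12 9 7) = [3, 10, 12, 13, 14, 5, 6, 1, 8, 7, 4, 11, 9, 0, 2]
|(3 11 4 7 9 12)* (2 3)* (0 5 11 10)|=|(0 5 11 4 7 9 12 2 3 10)|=10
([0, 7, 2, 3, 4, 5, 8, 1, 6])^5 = [0, 7, 2, 3, 4, 5, 8, 1, 6]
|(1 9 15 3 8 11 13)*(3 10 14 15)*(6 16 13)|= 24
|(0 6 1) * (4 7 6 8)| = |(0 8 4 7 6 1)| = 6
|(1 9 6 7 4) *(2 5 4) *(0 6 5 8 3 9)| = 10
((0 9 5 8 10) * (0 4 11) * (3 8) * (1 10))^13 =(0 8 11 3 4 5 10 9 1)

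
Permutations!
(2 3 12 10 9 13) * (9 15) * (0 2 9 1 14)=(0 2 3 12 10 15 1 14)(9 13)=[2, 14, 3, 12, 4, 5, 6, 7, 8, 13, 15, 11, 10, 9, 0, 1]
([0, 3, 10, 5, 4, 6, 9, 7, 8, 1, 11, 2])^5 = (2 11 10)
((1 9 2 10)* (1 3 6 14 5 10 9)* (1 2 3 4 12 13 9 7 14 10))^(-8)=((1 2 7 14 5)(3 6 10 4 12 13 9))^(-8)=(1 7 5 2 14)(3 9 13 12 4 10 6)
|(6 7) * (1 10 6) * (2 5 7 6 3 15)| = 7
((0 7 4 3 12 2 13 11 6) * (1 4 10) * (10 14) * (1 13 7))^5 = ((0 1 4 3 12 2 7 14 10 13 11 6))^5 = (0 2 11 3 10 1 7 6 12 13 4 14)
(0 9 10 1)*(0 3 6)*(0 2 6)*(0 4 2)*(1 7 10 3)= (0 9 3 4 2 6)(7 10)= [9, 1, 6, 4, 2, 5, 0, 10, 8, 3, 7]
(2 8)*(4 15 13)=(2 8)(4 15 13)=[0, 1, 8, 3, 15, 5, 6, 7, 2, 9, 10, 11, 12, 4, 14, 13]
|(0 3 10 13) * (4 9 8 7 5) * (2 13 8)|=|(0 3 10 8 7 5 4 9 2 13)|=10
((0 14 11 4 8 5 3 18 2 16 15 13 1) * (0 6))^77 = ((0 14 11 4 8 5 3 18 2 16 15 13 1 6))^77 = (0 18)(1 5)(2 14)(3 6)(4 15)(8 13)(11 16)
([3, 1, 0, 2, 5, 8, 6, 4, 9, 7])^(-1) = [2, 1, 3, 0, 7, 4, 6, 9, 5, 8]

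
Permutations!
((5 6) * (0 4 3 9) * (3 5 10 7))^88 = ((0 4 5 6 10 7 3 9))^88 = (10)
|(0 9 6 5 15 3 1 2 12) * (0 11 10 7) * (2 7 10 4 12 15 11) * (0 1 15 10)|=18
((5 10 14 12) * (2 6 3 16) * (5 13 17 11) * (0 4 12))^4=(0 17 14 13 10 12 5 4 11)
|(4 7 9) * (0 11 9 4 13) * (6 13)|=|(0 11 9 6 13)(4 7)|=10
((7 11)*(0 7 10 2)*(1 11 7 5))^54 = ((0 5 1 11 10 2))^54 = (11)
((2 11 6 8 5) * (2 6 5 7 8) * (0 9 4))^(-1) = ((0 9 4)(2 11 5 6)(7 8))^(-1) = (0 4 9)(2 6 5 11)(7 8)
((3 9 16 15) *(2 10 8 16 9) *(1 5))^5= (1 5)(2 3 15 16 8 10)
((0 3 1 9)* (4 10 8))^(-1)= (0 9 1 3)(4 8 10)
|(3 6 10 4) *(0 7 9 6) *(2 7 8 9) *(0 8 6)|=14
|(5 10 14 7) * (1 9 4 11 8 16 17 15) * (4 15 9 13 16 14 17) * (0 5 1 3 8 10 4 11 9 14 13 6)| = |(0 5 4 9 15 3 8 13 16 11 10 17 14 7 1 6)| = 16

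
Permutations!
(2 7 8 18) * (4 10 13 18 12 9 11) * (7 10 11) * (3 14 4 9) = (2 10 13 18)(3 14 4 11 9 7 8 12) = [0, 1, 10, 14, 11, 5, 6, 8, 12, 7, 13, 9, 3, 18, 4, 15, 16, 17, 2]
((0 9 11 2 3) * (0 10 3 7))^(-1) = ((0 9 11 2 7)(3 10))^(-1) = (0 7 2 11 9)(3 10)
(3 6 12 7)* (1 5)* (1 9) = [0, 5, 2, 6, 4, 9, 12, 3, 8, 1, 10, 11, 7] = (1 5 9)(3 6 12 7)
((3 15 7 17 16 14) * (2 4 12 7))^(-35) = (2 4 12 7 17 16 14 3 15)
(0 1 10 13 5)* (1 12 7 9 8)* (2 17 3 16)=[12, 10, 17, 16, 4, 0, 6, 9, 1, 8, 13, 11, 7, 5, 14, 15, 2, 3]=(0 12 7 9 8 1 10 13 5)(2 17 3 16)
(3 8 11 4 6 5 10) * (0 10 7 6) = [10, 1, 2, 8, 0, 7, 5, 6, 11, 9, 3, 4] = (0 10 3 8 11 4)(5 7 6)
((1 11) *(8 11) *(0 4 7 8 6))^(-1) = ((0 4 7 8 11 1 6))^(-1) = (0 6 1 11 8 7 4)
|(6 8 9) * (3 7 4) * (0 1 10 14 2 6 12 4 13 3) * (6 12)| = 21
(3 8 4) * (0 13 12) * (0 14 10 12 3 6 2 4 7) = (0 13 3 8 7)(2 4 6)(10 12 14) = [13, 1, 4, 8, 6, 5, 2, 0, 7, 9, 12, 11, 14, 3, 10]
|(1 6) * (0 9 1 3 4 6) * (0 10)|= 12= |(0 9 1 10)(3 4 6)|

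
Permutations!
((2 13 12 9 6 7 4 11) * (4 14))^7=(2 4 7 9 13 11 14 6 12)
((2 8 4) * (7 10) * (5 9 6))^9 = (7 10)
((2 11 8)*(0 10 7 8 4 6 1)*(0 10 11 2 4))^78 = (11) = ((0 11)(1 10 7 8 4 6))^78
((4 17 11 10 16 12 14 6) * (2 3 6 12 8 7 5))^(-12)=((2 3 6 4 17 11 10 16 8 7 5)(12 14))^(-12)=(2 5 7 8 16 10 11 17 4 6 3)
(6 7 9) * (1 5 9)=[0, 5, 2, 3, 4, 9, 7, 1, 8, 6]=(1 5 9 6 7)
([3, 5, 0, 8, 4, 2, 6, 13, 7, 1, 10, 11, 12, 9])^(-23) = [13, 3, 7, 9, 4, 8, 6, 5, 1, 0, 10, 11, 12, 2]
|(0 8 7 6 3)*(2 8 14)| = |(0 14 2 8 7 6 3)| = 7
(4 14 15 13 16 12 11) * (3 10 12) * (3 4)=(3 10 12 11)(4 14 15 13 16)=[0, 1, 2, 10, 14, 5, 6, 7, 8, 9, 12, 3, 11, 16, 15, 13, 4]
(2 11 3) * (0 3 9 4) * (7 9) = (0 3 2 11 7 9 4) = [3, 1, 11, 2, 0, 5, 6, 9, 8, 4, 10, 7]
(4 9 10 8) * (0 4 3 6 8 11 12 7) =(0 4 9 10 11 12 7)(3 6 8) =[4, 1, 2, 6, 9, 5, 8, 0, 3, 10, 11, 12, 7]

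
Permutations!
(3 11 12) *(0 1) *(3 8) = (0 1)(3 11 12 8) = [1, 0, 2, 11, 4, 5, 6, 7, 3, 9, 10, 12, 8]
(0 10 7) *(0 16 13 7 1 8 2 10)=[0, 8, 10, 3, 4, 5, 6, 16, 2, 9, 1, 11, 12, 7, 14, 15, 13]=(1 8 2 10)(7 16 13)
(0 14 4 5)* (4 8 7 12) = [14, 1, 2, 3, 5, 0, 6, 12, 7, 9, 10, 11, 4, 13, 8] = (0 14 8 7 12 4 5)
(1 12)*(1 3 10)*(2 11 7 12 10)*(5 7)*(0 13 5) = (0 13 5 7 12 3 2 11)(1 10) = [13, 10, 11, 2, 4, 7, 6, 12, 8, 9, 1, 0, 3, 5]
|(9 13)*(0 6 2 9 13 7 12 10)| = 7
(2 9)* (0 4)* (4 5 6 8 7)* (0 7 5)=(2 9)(4 7)(5 6 8)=[0, 1, 9, 3, 7, 6, 8, 4, 5, 2]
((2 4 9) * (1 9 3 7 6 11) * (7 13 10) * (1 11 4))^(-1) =((1 9 2)(3 13 10 7 6 4))^(-1) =(1 2 9)(3 4 6 7 10 13)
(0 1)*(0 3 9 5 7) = (0 1 3 9 5 7) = [1, 3, 2, 9, 4, 7, 6, 0, 8, 5]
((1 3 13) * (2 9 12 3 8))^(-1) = (1 13 3 12 9 2 8)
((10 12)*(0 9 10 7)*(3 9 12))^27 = (12) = ((0 12 7)(3 9 10))^27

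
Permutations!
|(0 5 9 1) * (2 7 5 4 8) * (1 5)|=|(0 4 8 2 7 1)(5 9)|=6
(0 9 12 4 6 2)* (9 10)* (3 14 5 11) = (0 10 9 12 4 6 2)(3 14 5 11) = [10, 1, 0, 14, 6, 11, 2, 7, 8, 12, 9, 3, 4, 13, 5]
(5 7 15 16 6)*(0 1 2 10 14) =[1, 2, 10, 3, 4, 7, 5, 15, 8, 9, 14, 11, 12, 13, 0, 16, 6] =(0 1 2 10 14)(5 7 15 16 6)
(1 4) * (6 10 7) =[0, 4, 2, 3, 1, 5, 10, 6, 8, 9, 7] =(1 4)(6 10 7)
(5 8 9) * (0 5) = [5, 1, 2, 3, 4, 8, 6, 7, 9, 0] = (0 5 8 9)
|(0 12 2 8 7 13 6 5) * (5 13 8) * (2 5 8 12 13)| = |(0 13 6 2 8 7 12 5)| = 8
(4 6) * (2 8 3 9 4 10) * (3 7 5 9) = (2 8 7 5 9 4 6 10) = [0, 1, 8, 3, 6, 9, 10, 5, 7, 4, 2]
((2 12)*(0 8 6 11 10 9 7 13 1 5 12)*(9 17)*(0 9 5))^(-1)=(0 1 13 7 9 2 12 5 17 10 11 6 8)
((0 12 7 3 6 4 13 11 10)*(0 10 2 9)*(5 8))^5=((0 12 7 3 6 4 13 11 2 9)(5 8))^5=(0 4)(2 3)(5 8)(6 9)(7 11)(12 13)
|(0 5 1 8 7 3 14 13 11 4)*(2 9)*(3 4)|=12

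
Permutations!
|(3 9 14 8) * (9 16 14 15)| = 4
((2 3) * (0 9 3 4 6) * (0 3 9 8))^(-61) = (9)(0 8)(2 3 6 4)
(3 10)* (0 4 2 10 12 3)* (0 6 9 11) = (0 4 2 10 6 9 11)(3 12) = [4, 1, 10, 12, 2, 5, 9, 7, 8, 11, 6, 0, 3]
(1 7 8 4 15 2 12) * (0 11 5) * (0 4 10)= (0 11 5 4 15 2 12 1 7 8 10)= [11, 7, 12, 3, 15, 4, 6, 8, 10, 9, 0, 5, 1, 13, 14, 2]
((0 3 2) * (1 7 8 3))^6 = ((0 1 7 8 3 2))^6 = (8)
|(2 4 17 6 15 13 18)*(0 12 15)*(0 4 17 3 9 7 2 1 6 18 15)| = 18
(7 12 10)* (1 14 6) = [0, 14, 2, 3, 4, 5, 1, 12, 8, 9, 7, 11, 10, 13, 6] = (1 14 6)(7 12 10)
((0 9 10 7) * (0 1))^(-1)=((0 9 10 7 1))^(-1)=(0 1 7 10 9)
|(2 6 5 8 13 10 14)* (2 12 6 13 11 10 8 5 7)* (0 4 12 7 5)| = |(0 4 12 6 5)(2 13 8 11 10 14 7)| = 35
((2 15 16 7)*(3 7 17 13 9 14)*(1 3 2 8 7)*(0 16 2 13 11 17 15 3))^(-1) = (0 1 3 2 15 16)(7 8)(9 13 14)(11 17)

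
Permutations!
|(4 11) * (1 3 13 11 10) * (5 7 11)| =|(1 3 13 5 7 11 4 10)| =8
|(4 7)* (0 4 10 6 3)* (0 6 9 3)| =|(0 4 7 10 9 3 6)| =7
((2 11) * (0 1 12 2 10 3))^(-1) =((0 1 12 2 11 10 3))^(-1) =(0 3 10 11 2 12 1)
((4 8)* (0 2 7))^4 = (8)(0 2 7)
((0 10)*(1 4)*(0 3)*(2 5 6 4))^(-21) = (10)(1 4 6 5 2)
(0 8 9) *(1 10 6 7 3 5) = [8, 10, 2, 5, 4, 1, 7, 3, 9, 0, 6] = (0 8 9)(1 10 6 7 3 5)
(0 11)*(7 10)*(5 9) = (0 11)(5 9)(7 10) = [11, 1, 2, 3, 4, 9, 6, 10, 8, 5, 7, 0]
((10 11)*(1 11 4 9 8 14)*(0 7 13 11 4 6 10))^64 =(1 14 8 9 4)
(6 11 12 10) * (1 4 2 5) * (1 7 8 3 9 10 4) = (2 5 7 8 3 9 10 6 11 12 4) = [0, 1, 5, 9, 2, 7, 11, 8, 3, 10, 6, 12, 4]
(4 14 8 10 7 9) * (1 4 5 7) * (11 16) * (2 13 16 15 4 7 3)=(1 7 9 5 3 2 13 16 11 15 4 14 8 10)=[0, 7, 13, 2, 14, 3, 6, 9, 10, 5, 1, 15, 12, 16, 8, 4, 11]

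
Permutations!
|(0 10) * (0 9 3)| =4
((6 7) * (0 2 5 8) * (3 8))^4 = ((0 2 5 3 8)(6 7))^4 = (0 8 3 5 2)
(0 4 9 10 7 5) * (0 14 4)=(4 9 10 7 5 14)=[0, 1, 2, 3, 9, 14, 6, 5, 8, 10, 7, 11, 12, 13, 4]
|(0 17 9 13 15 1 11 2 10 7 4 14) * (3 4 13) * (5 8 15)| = |(0 17 9 3 4 14)(1 11 2 10 7 13 5 8 15)| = 18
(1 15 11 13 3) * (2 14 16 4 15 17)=(1 17 2 14 16 4 15 11 13 3)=[0, 17, 14, 1, 15, 5, 6, 7, 8, 9, 10, 13, 12, 3, 16, 11, 4, 2]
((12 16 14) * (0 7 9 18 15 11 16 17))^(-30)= (18)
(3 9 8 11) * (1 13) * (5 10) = [0, 13, 2, 9, 4, 10, 6, 7, 11, 8, 5, 3, 12, 1] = (1 13)(3 9 8 11)(5 10)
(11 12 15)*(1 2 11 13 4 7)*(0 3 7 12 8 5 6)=(0 3 7 1 2 11 8 5 6)(4 12 15 13)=[3, 2, 11, 7, 12, 6, 0, 1, 5, 9, 10, 8, 15, 4, 14, 13]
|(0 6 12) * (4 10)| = 6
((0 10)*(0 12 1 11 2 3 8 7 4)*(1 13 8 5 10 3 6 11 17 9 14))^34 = ((0 3 5 10 12 13 8 7 4)(1 17 9 14)(2 6 11))^34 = (0 7 13 10 3 4 8 12 5)(1 9)(2 6 11)(14 17)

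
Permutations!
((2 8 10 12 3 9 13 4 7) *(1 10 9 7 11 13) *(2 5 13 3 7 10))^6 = ((1 2 8 9)(3 10 12 7 5 13 4 11))^6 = (1 8)(2 9)(3 4 5 12)(7 10 11 13)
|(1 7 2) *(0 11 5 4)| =|(0 11 5 4)(1 7 2)| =12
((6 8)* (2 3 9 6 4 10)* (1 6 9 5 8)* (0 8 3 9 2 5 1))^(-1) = (0 6 1 3 5 10 4 8)(2 9)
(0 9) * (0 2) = (0 9 2) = [9, 1, 0, 3, 4, 5, 6, 7, 8, 2]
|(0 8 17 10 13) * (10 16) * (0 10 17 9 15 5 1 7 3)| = |(0 8 9 15 5 1 7 3)(10 13)(16 17)| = 8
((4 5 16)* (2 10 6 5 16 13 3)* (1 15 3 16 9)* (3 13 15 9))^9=(16)(1 9)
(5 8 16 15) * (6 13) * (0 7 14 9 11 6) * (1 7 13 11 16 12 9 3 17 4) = (0 13)(1 7 14 3 17 4)(5 8 12 9 16 15)(6 11) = [13, 7, 2, 17, 1, 8, 11, 14, 12, 16, 10, 6, 9, 0, 3, 5, 15, 4]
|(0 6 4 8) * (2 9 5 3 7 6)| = 9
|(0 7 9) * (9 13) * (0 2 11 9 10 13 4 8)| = 12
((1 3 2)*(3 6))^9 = (1 6 3 2)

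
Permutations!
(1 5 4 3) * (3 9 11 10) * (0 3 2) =(0 3 1 5 4 9 11 10 2) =[3, 5, 0, 1, 9, 4, 6, 7, 8, 11, 2, 10]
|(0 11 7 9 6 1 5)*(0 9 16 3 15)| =12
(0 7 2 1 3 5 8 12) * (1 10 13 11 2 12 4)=(0 7 12)(1 3 5 8 4)(2 10 13 11)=[7, 3, 10, 5, 1, 8, 6, 12, 4, 9, 13, 2, 0, 11]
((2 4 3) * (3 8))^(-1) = ((2 4 8 3))^(-1) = (2 3 8 4)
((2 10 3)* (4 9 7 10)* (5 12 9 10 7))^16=((2 4 10 3)(5 12 9))^16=(5 12 9)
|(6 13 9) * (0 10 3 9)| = 6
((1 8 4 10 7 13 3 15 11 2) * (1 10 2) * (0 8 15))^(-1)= (0 3 13 7 10 2 4 8)(1 11 15)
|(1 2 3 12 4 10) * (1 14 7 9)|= 9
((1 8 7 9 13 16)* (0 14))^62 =(1 7 13)(8 9 16)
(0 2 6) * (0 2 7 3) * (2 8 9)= (0 7 3)(2 6 8 9)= [7, 1, 6, 0, 4, 5, 8, 3, 9, 2]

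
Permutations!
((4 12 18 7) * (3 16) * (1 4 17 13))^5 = (1 17 18 4 13 7 12)(3 16) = ((1 4 12 18 7 17 13)(3 16))^5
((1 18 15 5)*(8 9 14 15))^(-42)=((1 18 8 9 14 15 5))^(-42)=(18)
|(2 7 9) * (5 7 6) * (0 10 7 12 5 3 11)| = 8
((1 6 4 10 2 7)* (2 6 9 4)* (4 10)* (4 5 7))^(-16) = ((1 9 10 6 2 4 5 7))^(-16) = (10)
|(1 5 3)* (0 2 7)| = 3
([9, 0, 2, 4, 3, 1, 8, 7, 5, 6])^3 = (0 8)(1 6)(3 4)(5 9)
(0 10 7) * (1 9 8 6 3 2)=(0 10 7)(1 9 8 6 3 2)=[10, 9, 1, 2, 4, 5, 3, 0, 6, 8, 7]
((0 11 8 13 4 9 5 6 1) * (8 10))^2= (0 10 13 9 6)(1 11 8 4 5)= ((0 11 10 8 13 4 9 5 6 1))^2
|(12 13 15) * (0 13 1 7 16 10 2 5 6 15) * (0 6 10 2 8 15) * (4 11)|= |(0 13 6)(1 7 16 2 5 10 8 15 12)(4 11)|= 18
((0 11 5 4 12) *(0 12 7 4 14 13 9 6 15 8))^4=(0 13 8 14 15 5 6 11 9)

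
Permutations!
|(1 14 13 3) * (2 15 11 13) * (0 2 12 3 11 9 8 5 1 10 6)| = |(0 2 15 9 8 5 1 14 12 3 10 6)(11 13)| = 12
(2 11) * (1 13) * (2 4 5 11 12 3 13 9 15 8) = (1 9 15 8 2 12 3 13)(4 5 11) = [0, 9, 12, 13, 5, 11, 6, 7, 2, 15, 10, 4, 3, 1, 14, 8]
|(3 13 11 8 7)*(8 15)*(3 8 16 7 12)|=|(3 13 11 15 16 7 8 12)|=8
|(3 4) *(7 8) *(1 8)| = 6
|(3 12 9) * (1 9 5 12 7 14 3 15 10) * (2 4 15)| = 6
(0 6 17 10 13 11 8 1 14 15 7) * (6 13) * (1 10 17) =(17)(0 13 11 8 10 6 1 14 15 7) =[13, 14, 2, 3, 4, 5, 1, 0, 10, 9, 6, 8, 12, 11, 15, 7, 16, 17]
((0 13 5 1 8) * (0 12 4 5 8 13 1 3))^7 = (0 3 5 4 12 8 13 1)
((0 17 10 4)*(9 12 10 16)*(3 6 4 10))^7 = ((0 17 16 9 12 3 6 4))^7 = (0 4 6 3 12 9 16 17)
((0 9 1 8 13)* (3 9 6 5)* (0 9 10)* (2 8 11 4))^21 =(13)(0 6 5 3 10)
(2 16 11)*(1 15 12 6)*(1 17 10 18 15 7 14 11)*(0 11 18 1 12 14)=(0 11 2 16 12 6 17 10 1 7)(14 18 15)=[11, 7, 16, 3, 4, 5, 17, 0, 8, 9, 1, 2, 6, 13, 18, 14, 12, 10, 15]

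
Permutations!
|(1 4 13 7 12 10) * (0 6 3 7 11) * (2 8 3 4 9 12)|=|(0 6 4 13 11)(1 9 12 10)(2 8 3 7)|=20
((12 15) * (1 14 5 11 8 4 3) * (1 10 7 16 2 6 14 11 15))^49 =((1 11 8 4 3 10 7 16 2 6 14 5 15 12))^49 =(1 16)(2 11)(3 5)(4 14)(6 8)(7 12)(10 15)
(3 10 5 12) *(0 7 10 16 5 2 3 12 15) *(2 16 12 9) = [7, 1, 3, 12, 4, 15, 6, 10, 8, 2, 16, 11, 9, 13, 14, 0, 5] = (0 7 10 16 5 15)(2 3 12 9)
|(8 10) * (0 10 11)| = |(0 10 8 11)| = 4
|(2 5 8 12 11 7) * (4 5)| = 7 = |(2 4 5 8 12 11 7)|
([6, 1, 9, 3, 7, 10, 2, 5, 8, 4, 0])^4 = [4, 1, 5, 3, 0, 2, 7, 6, 8, 10, 9]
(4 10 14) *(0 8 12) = (0 8 12)(4 10 14) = [8, 1, 2, 3, 10, 5, 6, 7, 12, 9, 14, 11, 0, 13, 4]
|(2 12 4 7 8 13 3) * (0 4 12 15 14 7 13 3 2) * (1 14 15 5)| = |(15)(0 4 13 2 5 1 14 7 8 3)| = 10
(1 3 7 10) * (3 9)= [0, 9, 2, 7, 4, 5, 6, 10, 8, 3, 1]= (1 9 3 7 10)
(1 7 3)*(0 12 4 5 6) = (0 12 4 5 6)(1 7 3) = [12, 7, 2, 1, 5, 6, 0, 3, 8, 9, 10, 11, 4]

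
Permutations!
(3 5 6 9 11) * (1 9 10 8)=(1 9 11 3 5 6 10 8)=[0, 9, 2, 5, 4, 6, 10, 7, 1, 11, 8, 3]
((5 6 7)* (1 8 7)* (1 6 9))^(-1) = (1 9 5 7 8) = ((1 8 7 5 9))^(-1)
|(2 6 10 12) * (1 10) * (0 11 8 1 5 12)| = 20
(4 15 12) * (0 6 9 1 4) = (0 6 9 1 4 15 12) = [6, 4, 2, 3, 15, 5, 9, 7, 8, 1, 10, 11, 0, 13, 14, 12]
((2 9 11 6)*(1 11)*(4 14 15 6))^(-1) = (1 9 2 6 15 14 4 11)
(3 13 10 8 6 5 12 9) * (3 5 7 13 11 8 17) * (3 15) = [0, 1, 2, 11, 4, 12, 7, 13, 6, 5, 17, 8, 9, 10, 14, 3, 16, 15] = (3 11 8 6 7 13 10 17 15)(5 12 9)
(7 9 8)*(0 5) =[5, 1, 2, 3, 4, 0, 6, 9, 7, 8] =(0 5)(7 9 8)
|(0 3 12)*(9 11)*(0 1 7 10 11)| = 8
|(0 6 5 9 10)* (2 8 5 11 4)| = |(0 6 11 4 2 8 5 9 10)| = 9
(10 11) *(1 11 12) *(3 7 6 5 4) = (1 11 10 12)(3 7 6 5 4) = [0, 11, 2, 7, 3, 4, 5, 6, 8, 9, 12, 10, 1]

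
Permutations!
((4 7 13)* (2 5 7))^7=((2 5 7 13 4))^7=(2 7 4 5 13)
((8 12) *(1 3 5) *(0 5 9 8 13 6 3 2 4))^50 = (3 8 13)(6 9 12)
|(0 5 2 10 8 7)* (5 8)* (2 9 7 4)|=|(0 8 4 2 10 5 9 7)|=8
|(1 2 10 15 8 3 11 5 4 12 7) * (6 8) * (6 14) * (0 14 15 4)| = 42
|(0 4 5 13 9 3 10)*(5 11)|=|(0 4 11 5 13 9 3 10)|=8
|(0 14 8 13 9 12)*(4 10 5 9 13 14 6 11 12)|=|(0 6 11 12)(4 10 5 9)(8 14)|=4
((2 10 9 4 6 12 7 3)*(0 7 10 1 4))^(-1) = (0 9 10 12 6 4 1 2 3 7)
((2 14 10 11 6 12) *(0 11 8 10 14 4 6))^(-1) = (14)(0 11)(2 12 6 4)(8 10)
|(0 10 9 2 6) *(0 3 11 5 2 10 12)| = 10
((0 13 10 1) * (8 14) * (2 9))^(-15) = ((0 13 10 1)(2 9)(8 14))^(-15) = (0 13 10 1)(2 9)(8 14)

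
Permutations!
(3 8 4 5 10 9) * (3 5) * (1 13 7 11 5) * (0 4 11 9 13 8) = (0 4 3)(1 8 11 5 10 13 7 9) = [4, 8, 2, 0, 3, 10, 6, 9, 11, 1, 13, 5, 12, 7]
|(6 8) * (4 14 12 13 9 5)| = 6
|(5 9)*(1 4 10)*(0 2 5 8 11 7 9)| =12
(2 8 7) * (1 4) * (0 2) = (0 2 8 7)(1 4) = [2, 4, 8, 3, 1, 5, 6, 0, 7]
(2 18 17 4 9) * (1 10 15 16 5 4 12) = (1 10 15 16 5 4 9 2 18 17 12) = [0, 10, 18, 3, 9, 4, 6, 7, 8, 2, 15, 11, 1, 13, 14, 16, 5, 12, 17]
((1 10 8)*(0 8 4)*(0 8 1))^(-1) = ((0 1 10 4 8))^(-1) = (0 8 4 10 1)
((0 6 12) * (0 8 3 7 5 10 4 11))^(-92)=(0 4 5 3 12)(6 11 10 7 8)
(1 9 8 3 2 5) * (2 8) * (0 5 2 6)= (0 5 1 9 6)(3 8)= [5, 9, 2, 8, 4, 1, 0, 7, 3, 6]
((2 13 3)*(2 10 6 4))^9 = (2 10)(3 4)(6 13)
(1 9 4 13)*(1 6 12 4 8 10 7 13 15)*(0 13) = (0 13 6 12 4 15 1 9 8 10 7) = [13, 9, 2, 3, 15, 5, 12, 0, 10, 8, 7, 11, 4, 6, 14, 1]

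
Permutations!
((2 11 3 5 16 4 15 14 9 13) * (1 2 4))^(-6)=(16)(4 13 9 14 15)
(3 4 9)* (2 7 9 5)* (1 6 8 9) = (1 6 8 9 3 4 5 2 7) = [0, 6, 7, 4, 5, 2, 8, 1, 9, 3]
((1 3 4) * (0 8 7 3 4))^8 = (8)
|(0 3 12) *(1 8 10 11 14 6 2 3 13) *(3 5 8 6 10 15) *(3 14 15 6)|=20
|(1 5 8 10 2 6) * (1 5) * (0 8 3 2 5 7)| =8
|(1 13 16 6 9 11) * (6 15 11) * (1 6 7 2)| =|(1 13 16 15 11 6 9 7 2)| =9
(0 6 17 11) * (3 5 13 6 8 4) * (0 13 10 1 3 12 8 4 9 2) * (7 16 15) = (0 4 12 8 9 2)(1 3 5 10)(6 17 11 13)(7 16 15) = [4, 3, 0, 5, 12, 10, 17, 16, 9, 2, 1, 13, 8, 6, 14, 7, 15, 11]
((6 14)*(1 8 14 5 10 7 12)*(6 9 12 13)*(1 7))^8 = ((1 8 14 9 12 7 13 6 5 10))^8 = (1 5 13 12 14)(6 7 9 8 10)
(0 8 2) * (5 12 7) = [8, 1, 0, 3, 4, 12, 6, 5, 2, 9, 10, 11, 7] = (0 8 2)(5 12 7)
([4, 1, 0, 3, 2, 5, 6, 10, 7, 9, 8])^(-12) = (10)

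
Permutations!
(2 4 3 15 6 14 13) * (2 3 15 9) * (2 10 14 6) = (2 4 15)(3 9 10 14 13) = [0, 1, 4, 9, 15, 5, 6, 7, 8, 10, 14, 11, 12, 3, 13, 2]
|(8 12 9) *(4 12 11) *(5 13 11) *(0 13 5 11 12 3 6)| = 9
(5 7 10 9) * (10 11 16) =(5 7 11 16 10 9) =[0, 1, 2, 3, 4, 7, 6, 11, 8, 5, 9, 16, 12, 13, 14, 15, 10]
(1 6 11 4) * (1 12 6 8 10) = (1 8 10)(4 12 6 11) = [0, 8, 2, 3, 12, 5, 11, 7, 10, 9, 1, 4, 6]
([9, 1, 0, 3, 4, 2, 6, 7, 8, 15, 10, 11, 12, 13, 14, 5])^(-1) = [2, 1, 5, 3, 4, 15, 6, 7, 8, 0, 10, 11, 12, 13, 14, 9]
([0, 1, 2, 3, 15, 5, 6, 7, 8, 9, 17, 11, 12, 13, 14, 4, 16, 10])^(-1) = [0, 1, 2, 3, 15, 5, 6, 7, 8, 9, 17, 11, 12, 13, 14, 4, 16, 10]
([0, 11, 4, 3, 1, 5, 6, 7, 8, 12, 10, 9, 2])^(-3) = [0, 12, 11, 3, 9, 5, 6, 7, 8, 4, 10, 2, 1]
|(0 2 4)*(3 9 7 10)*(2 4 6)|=4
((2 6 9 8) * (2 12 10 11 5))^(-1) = (2 5 11 10 12 8 9 6)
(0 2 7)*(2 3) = [3, 1, 7, 2, 4, 5, 6, 0] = (0 3 2 7)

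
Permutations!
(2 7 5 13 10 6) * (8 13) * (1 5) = (1 5 8 13 10 6 2 7) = [0, 5, 7, 3, 4, 8, 2, 1, 13, 9, 6, 11, 12, 10]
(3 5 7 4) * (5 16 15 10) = (3 16 15 10 5 7 4) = [0, 1, 2, 16, 3, 7, 6, 4, 8, 9, 5, 11, 12, 13, 14, 10, 15]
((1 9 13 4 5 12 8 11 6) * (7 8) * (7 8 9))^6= (1 12 9 11 4)(5 7 8 13 6)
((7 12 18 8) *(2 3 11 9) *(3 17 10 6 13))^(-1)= ((2 17 10 6 13 3 11 9)(7 12 18 8))^(-1)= (2 9 11 3 13 6 10 17)(7 8 18 12)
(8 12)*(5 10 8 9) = (5 10 8 12 9) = [0, 1, 2, 3, 4, 10, 6, 7, 12, 5, 8, 11, 9]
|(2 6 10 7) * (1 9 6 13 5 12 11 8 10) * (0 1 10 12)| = |(0 1 9 6 10 7 2 13 5)(8 12 11)| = 9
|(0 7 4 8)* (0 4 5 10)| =|(0 7 5 10)(4 8)| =4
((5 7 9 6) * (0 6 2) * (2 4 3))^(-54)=((0 6 5 7 9 4 3 2))^(-54)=(0 5 9 3)(2 6 7 4)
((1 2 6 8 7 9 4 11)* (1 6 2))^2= (4 6 7)(8 9 11)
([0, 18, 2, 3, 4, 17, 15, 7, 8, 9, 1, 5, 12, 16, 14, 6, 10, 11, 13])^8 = (1 16 18 10 13)(5 11 17)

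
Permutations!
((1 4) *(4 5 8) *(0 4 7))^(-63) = (0 5)(1 7)(4 8)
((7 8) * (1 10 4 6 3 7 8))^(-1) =(1 7 3 6 4 10)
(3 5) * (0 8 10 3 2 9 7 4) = (0 8 10 3 5 2 9 7 4) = [8, 1, 9, 5, 0, 2, 6, 4, 10, 7, 3]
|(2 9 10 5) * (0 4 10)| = 6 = |(0 4 10 5 2 9)|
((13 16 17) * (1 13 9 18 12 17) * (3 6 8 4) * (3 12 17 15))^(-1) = (1 16 13)(3 15 12 4 8 6)(9 17 18)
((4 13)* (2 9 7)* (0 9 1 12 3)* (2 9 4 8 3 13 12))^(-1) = (0 3 8 13 12 4)(1 2)(7 9)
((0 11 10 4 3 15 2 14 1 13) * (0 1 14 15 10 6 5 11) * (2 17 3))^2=(2 17 10)(3 4 15)(5 6 11)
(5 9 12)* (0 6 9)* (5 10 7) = (0 6 9 12 10 7 5) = [6, 1, 2, 3, 4, 0, 9, 5, 8, 12, 7, 11, 10]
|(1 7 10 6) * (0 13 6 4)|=7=|(0 13 6 1 7 10 4)|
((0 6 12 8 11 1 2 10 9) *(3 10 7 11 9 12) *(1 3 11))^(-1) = (0 9 8 12 10 3 11 6)(1 7 2)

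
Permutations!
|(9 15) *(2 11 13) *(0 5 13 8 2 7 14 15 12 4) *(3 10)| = |(0 5 13 7 14 15 9 12 4)(2 11 8)(3 10)| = 18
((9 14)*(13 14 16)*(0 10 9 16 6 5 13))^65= ((0 10 9 6 5 13 14 16))^65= (0 10 9 6 5 13 14 16)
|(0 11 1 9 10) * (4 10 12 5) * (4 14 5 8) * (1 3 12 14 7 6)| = 42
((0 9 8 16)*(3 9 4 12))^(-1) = ((0 4 12 3 9 8 16))^(-1) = (0 16 8 9 3 12 4)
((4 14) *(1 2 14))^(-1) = (1 4 14 2)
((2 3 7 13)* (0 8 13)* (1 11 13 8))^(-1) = (0 7 3 2 13 11 1)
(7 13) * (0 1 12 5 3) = (0 1 12 5 3)(7 13) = [1, 12, 2, 0, 4, 3, 6, 13, 8, 9, 10, 11, 5, 7]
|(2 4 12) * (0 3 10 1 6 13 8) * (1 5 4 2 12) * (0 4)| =|(0 3 10 5)(1 6 13 8 4)| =20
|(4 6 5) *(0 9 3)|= |(0 9 3)(4 6 5)|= 3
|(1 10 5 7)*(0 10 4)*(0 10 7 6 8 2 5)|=|(0 7 1 4 10)(2 5 6 8)|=20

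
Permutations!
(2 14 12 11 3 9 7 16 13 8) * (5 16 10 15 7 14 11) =(2 11 3 9 14 12 5 16 13 8)(7 10 15) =[0, 1, 11, 9, 4, 16, 6, 10, 2, 14, 15, 3, 5, 8, 12, 7, 13]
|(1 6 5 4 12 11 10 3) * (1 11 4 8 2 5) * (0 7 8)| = 30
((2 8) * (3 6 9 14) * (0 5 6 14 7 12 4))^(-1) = (0 4 12 7 9 6 5)(2 8)(3 14)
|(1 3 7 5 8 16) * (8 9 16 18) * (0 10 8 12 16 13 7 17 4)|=|(0 10 8 18 12 16 1 3 17 4)(5 9 13 7)|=20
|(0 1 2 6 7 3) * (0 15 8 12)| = |(0 1 2 6 7 3 15 8 12)| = 9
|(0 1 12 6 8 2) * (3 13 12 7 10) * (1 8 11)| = |(0 8 2)(1 7 10 3 13 12 6 11)| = 24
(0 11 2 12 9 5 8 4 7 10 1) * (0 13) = (0 11 2 12 9 5 8 4 7 10 1 13) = [11, 13, 12, 3, 7, 8, 6, 10, 4, 5, 1, 2, 9, 0]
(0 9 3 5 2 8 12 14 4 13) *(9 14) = (0 14 4 13)(2 8 12 9 3 5) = [14, 1, 8, 5, 13, 2, 6, 7, 12, 3, 10, 11, 9, 0, 4]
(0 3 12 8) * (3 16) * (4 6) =(0 16 3 12 8)(4 6) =[16, 1, 2, 12, 6, 5, 4, 7, 0, 9, 10, 11, 8, 13, 14, 15, 3]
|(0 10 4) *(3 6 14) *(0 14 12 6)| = |(0 10 4 14 3)(6 12)| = 10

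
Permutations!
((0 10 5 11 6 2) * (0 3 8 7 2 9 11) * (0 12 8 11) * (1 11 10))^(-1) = (0 9 6 11 1)(2 7 8 12 5 10 3) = ((0 1 11 6 9)(2 3 10 5 12 8 7))^(-1)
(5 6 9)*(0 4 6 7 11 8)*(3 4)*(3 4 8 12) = [4, 1, 2, 8, 6, 7, 9, 11, 0, 5, 10, 12, 3] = (0 4 6 9 5 7 11 12 3 8)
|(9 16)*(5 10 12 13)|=4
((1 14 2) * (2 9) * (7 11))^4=(14)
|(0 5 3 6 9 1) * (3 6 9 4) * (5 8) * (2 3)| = |(0 8 5 6 4 2 3 9 1)| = 9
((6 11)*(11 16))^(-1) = ((6 16 11))^(-1) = (6 11 16)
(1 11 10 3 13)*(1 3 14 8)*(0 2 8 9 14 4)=(0 2 8 1 11 10 4)(3 13)(9 14)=[2, 11, 8, 13, 0, 5, 6, 7, 1, 14, 4, 10, 12, 3, 9]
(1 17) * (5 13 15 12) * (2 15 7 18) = (1 17)(2 15 12 5 13 7 18) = [0, 17, 15, 3, 4, 13, 6, 18, 8, 9, 10, 11, 5, 7, 14, 12, 16, 1, 2]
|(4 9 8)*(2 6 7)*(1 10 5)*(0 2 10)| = 21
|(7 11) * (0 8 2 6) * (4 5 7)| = 4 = |(0 8 2 6)(4 5 7 11)|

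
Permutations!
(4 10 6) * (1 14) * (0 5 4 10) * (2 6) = (0 5 4)(1 14)(2 6 10) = [5, 14, 6, 3, 0, 4, 10, 7, 8, 9, 2, 11, 12, 13, 1]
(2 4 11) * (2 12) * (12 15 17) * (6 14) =(2 4 11 15 17 12)(6 14) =[0, 1, 4, 3, 11, 5, 14, 7, 8, 9, 10, 15, 2, 13, 6, 17, 16, 12]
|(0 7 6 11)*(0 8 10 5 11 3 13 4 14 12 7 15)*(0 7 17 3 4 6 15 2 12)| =|(0 2 12 17 3 13 6 4 14)(5 11 8 10)(7 15)| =36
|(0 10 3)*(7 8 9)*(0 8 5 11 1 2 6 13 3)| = 10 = |(0 10)(1 2 6 13 3 8 9 7 5 11)|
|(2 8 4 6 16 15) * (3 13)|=6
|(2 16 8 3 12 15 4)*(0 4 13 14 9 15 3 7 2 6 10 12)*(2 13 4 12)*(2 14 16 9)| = 84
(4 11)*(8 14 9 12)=[0, 1, 2, 3, 11, 5, 6, 7, 14, 12, 10, 4, 8, 13, 9]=(4 11)(8 14 9 12)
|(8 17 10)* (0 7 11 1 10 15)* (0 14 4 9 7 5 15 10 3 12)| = 33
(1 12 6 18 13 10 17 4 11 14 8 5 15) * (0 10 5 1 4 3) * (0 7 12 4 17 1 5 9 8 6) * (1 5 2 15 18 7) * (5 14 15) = (0 10 14 6 7 12)(1 4 11 15 17 3)(2 5 18 13 9 8) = [10, 4, 5, 1, 11, 18, 7, 12, 2, 8, 14, 15, 0, 9, 6, 17, 16, 3, 13]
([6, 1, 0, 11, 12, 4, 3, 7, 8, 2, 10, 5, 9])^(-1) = (0 2 9 12 4 5 11 3 6)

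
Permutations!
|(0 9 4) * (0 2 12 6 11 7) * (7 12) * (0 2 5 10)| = 30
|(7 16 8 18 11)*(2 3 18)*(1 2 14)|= |(1 2 3 18 11 7 16 8 14)|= 9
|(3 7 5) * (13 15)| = 6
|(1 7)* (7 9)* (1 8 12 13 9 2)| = |(1 2)(7 8 12 13 9)| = 10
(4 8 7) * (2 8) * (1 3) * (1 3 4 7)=(1 4 2 8)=[0, 4, 8, 3, 2, 5, 6, 7, 1]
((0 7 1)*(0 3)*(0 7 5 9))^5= ((0 5 9)(1 3 7))^5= (0 9 5)(1 7 3)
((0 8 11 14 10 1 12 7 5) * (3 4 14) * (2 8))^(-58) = ((0 2 8 11 3 4 14 10 1 12 7 5))^(-58) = (0 8 3 14 1 7)(2 11 4 10 12 5)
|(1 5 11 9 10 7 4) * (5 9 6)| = 15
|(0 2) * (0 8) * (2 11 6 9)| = 6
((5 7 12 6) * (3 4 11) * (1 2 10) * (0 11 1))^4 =((0 11 3 4 1 2 10)(5 7 12 6))^4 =(12)(0 1 11 2 3 10 4)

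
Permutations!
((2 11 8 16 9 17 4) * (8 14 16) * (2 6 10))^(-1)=((2 11 14 16 9 17 4 6 10))^(-1)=(2 10 6 4 17 9 16 14 11)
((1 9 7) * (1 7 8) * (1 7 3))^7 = ((1 9 8 7 3))^7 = (1 8 3 9 7)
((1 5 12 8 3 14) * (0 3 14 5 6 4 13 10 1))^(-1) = (0 14 8 12 5 3)(1 10 13 4 6)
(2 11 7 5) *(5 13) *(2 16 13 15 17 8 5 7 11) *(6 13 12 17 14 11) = (5 16 12 17 8)(6 13 7 15 14 11) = [0, 1, 2, 3, 4, 16, 13, 15, 5, 9, 10, 6, 17, 7, 11, 14, 12, 8]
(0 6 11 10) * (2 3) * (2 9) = (0 6 11 10)(2 3 9) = [6, 1, 3, 9, 4, 5, 11, 7, 8, 2, 0, 10]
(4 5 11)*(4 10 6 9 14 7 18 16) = (4 5 11 10 6 9 14 7 18 16) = [0, 1, 2, 3, 5, 11, 9, 18, 8, 14, 6, 10, 12, 13, 7, 15, 4, 17, 16]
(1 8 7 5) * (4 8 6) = (1 6 4 8 7 5) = [0, 6, 2, 3, 8, 1, 4, 5, 7]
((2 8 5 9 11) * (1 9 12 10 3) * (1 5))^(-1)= (1 8 2 11 9)(3 10 12 5)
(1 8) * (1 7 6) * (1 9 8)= (6 9 8 7)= [0, 1, 2, 3, 4, 5, 9, 6, 7, 8]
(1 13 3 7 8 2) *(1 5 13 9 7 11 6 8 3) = [0, 9, 5, 11, 4, 13, 8, 3, 2, 7, 10, 6, 12, 1] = (1 9 7 3 11 6 8 2 5 13)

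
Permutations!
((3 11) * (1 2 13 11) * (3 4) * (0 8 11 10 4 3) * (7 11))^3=(0 11 2 4 7 1 10 8 3 13)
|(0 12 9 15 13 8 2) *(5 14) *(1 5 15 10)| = |(0 12 9 10 1 5 14 15 13 8 2)| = 11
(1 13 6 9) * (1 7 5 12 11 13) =(5 12 11 13 6 9 7) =[0, 1, 2, 3, 4, 12, 9, 5, 8, 7, 10, 13, 11, 6]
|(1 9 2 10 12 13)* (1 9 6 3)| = |(1 6 3)(2 10 12 13 9)| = 15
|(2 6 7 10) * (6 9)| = 5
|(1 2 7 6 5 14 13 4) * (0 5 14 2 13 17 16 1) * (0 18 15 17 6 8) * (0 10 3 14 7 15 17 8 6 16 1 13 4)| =|(0 5 2 15 8 10 3 14 16 13)(1 4 18 17)(6 7)| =20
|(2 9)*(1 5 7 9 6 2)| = |(1 5 7 9)(2 6)| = 4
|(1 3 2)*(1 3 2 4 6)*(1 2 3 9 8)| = 7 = |(1 3 4 6 2 9 8)|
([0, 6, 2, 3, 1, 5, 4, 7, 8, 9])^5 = [0, 4, 2, 3, 6, 5, 1, 7, 8, 9]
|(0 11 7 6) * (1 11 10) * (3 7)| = |(0 10 1 11 3 7 6)| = 7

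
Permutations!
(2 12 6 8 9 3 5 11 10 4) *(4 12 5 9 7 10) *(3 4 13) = [0, 1, 5, 9, 2, 11, 8, 10, 7, 4, 12, 13, 6, 3] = (2 5 11 13 3 9 4)(6 8 7 10 12)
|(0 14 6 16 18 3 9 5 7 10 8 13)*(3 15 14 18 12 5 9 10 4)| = |(0 18 15 14 6 16 12 5 7 4 3 10 8 13)| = 14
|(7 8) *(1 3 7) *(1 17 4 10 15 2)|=9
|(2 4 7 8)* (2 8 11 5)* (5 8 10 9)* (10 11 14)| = |(2 4 7 14 10 9 5)(8 11)| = 14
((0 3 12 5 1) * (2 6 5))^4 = ((0 3 12 2 6 5 1))^4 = (0 6 3 5 12 1 2)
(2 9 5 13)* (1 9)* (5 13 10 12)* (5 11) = (1 9 13 2)(5 10 12 11) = [0, 9, 1, 3, 4, 10, 6, 7, 8, 13, 12, 5, 11, 2]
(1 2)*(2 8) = (1 8 2) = [0, 8, 1, 3, 4, 5, 6, 7, 2]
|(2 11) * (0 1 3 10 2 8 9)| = |(0 1 3 10 2 11 8 9)| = 8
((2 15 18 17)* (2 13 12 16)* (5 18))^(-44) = (2 17)(5 12)(13 15)(16 18)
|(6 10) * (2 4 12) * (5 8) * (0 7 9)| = |(0 7 9)(2 4 12)(5 8)(6 10)| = 6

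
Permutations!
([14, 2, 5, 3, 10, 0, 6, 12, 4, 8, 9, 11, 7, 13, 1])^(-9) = [14, 2, 5, 3, 8, 0, 6, 12, 9, 10, 4, 11, 7, 13, 1]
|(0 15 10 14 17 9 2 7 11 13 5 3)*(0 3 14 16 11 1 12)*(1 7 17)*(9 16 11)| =36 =|(0 15 10 11 13 5 14 1 12)(2 17 16 9)|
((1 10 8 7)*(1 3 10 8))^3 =((1 8 7 3 10))^3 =(1 3 8 10 7)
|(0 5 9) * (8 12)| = |(0 5 9)(8 12)| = 6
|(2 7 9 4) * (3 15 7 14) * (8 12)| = |(2 14 3 15 7 9 4)(8 12)| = 14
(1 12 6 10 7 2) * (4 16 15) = (1 12 6 10 7 2)(4 16 15) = [0, 12, 1, 3, 16, 5, 10, 2, 8, 9, 7, 11, 6, 13, 14, 4, 15]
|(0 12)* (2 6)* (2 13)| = 6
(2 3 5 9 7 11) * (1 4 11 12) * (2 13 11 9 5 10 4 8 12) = [0, 8, 3, 10, 9, 5, 6, 2, 12, 7, 4, 13, 1, 11] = (1 8 12)(2 3 10 4 9 7)(11 13)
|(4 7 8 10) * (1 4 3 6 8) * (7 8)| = 7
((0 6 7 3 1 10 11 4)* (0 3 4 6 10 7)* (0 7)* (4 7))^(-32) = ((0 10 11 6 4 3 1))^(-32) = (0 6 1 11 3 10 4)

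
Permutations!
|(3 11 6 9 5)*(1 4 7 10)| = |(1 4 7 10)(3 11 6 9 5)| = 20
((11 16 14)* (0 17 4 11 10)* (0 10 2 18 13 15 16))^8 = (2 13 16)(14 18 15)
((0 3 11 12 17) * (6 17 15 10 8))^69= ((0 3 11 12 15 10 8 6 17))^69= (0 8 12)(3 6 15)(10 11 17)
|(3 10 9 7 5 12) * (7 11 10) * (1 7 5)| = |(1 7)(3 5 12)(9 11 10)| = 6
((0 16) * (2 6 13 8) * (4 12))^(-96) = (16)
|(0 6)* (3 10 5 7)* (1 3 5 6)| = |(0 1 3 10 6)(5 7)| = 10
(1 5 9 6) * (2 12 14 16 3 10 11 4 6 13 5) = (1 2 12 14 16 3 10 11 4 6)(5 9 13) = [0, 2, 12, 10, 6, 9, 1, 7, 8, 13, 11, 4, 14, 5, 16, 15, 3]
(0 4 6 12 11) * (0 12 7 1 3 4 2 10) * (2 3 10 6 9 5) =(0 3 4 9 5 2 6 7 1 10)(11 12) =[3, 10, 6, 4, 9, 2, 7, 1, 8, 5, 0, 12, 11]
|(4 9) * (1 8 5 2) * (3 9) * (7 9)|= 4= |(1 8 5 2)(3 7 9 4)|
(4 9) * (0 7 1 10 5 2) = (0 7 1 10 5 2)(4 9) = [7, 10, 0, 3, 9, 2, 6, 1, 8, 4, 5]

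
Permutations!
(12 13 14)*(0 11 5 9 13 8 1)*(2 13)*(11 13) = (0 13 14 12 8 1)(2 11 5 9) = [13, 0, 11, 3, 4, 9, 6, 7, 1, 2, 10, 5, 8, 14, 12]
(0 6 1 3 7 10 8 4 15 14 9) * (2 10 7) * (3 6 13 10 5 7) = (0 13 10 8 4 15 14 9)(1 6)(2 5 7 3) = [13, 6, 5, 2, 15, 7, 1, 3, 4, 0, 8, 11, 12, 10, 9, 14]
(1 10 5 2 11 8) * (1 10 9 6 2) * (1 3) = [0, 9, 11, 1, 4, 3, 2, 7, 10, 6, 5, 8] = (1 9 6 2 11 8 10 5 3)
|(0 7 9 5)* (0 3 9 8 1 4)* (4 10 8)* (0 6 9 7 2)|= |(0 2)(1 10 8)(3 7 4 6 9 5)|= 6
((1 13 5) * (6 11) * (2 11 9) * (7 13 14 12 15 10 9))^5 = (1 9 13 15 6 14 2 5 10 7 12 11)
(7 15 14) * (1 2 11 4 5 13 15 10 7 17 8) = (1 2 11 4 5 13 15 14 17 8)(7 10) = [0, 2, 11, 3, 5, 13, 6, 10, 1, 9, 7, 4, 12, 15, 17, 14, 16, 8]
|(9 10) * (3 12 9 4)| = |(3 12 9 10 4)| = 5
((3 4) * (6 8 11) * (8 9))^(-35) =((3 4)(6 9 8 11))^(-35) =(3 4)(6 9 8 11)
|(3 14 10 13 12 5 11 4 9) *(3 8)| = 10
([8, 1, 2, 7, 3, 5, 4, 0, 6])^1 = (0 8 6 4 3 7)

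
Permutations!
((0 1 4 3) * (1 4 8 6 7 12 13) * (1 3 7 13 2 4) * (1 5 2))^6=(0 1 5 8 2 6 4 13 7 3 12)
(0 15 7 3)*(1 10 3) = (0 15 7 1 10 3) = [15, 10, 2, 0, 4, 5, 6, 1, 8, 9, 3, 11, 12, 13, 14, 7]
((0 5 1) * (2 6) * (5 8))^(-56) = ((0 8 5 1)(2 6))^(-56) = (8)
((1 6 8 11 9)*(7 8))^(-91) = ((1 6 7 8 11 9))^(-91) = (1 9 11 8 7 6)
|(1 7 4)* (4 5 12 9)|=|(1 7 5 12 9 4)|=6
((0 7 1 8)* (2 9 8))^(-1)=(0 8 9 2 1 7)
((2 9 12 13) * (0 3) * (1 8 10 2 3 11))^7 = ((0 11 1 8 10 2 9 12 13 3))^7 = (0 12 10 11 13 2 1 3 9 8)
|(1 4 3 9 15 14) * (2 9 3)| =6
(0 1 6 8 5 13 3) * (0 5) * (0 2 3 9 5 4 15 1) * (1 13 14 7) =(1 6 8 2 3 4 15 13 9 5 14 7) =[0, 6, 3, 4, 15, 14, 8, 1, 2, 5, 10, 11, 12, 9, 7, 13]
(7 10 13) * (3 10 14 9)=(3 10 13 7 14 9)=[0, 1, 2, 10, 4, 5, 6, 14, 8, 3, 13, 11, 12, 7, 9]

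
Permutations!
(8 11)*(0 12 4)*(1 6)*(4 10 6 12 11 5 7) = (0 11 8 5 7 4)(1 12 10 6) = [11, 12, 2, 3, 0, 7, 1, 4, 5, 9, 6, 8, 10]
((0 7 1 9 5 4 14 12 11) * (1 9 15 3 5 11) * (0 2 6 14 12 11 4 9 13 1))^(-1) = (0 12 4 9 5 3 15 1 13 7)(2 11 14 6)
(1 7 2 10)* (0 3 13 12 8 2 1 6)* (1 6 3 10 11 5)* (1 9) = (0 10 3 13 12 8 2 11 5 9 1 7 6) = [10, 7, 11, 13, 4, 9, 0, 6, 2, 1, 3, 5, 8, 12]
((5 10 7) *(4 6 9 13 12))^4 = ((4 6 9 13 12)(5 10 7))^4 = (4 12 13 9 6)(5 10 7)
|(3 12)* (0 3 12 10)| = 3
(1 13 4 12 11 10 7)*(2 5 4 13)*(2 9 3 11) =(13)(1 9 3 11 10 7)(2 5 4 12) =[0, 9, 5, 11, 12, 4, 6, 1, 8, 3, 7, 10, 2, 13]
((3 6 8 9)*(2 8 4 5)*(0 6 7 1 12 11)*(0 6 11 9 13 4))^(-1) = ((0 11 6)(1 12 9 3 7)(2 8 13 4 5))^(-1) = (0 6 11)(1 7 3 9 12)(2 5 4 13 8)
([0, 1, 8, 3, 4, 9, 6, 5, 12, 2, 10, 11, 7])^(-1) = (2 9 5 7 12 8)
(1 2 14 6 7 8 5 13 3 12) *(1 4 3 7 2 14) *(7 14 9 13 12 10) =(1 9 13 14 6 2)(3 10 7 8 5 12 4) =[0, 9, 1, 10, 3, 12, 2, 8, 5, 13, 7, 11, 4, 14, 6]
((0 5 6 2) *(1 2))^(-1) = (0 2 1 6 5)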